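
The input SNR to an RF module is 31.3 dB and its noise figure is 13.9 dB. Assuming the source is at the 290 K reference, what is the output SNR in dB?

17.4 dB

By definition F = SNR_in/SNR_out, so in dB: SNR_out = SNR_in − NF
SNR_out = 31.3 − 13.9 = 17.4 dB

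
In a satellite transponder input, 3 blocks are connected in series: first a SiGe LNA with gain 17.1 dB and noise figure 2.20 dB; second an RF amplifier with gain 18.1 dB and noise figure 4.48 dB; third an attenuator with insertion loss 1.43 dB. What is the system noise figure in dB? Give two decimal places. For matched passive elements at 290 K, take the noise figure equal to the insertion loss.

2.29 dB

Convert to linear (a loss of L dB is a gain of −L dB): F_i = 10^(NF_i/10), G_i = 10^(G_i,dB/10)
  Stage 1: F_1 = 10^(2.20/10) = 1.660, G_1 = 10^(17.1/10) = 51.29
  Stage 2: F_2 = 10^(4.48/10) = 2.805, G_2 = 10^(18.1/10) = 64.57
  Stage 3: F_3 = 10^(1.43/10) = 1.390, G_3 = 10^(−1.43/10) = 0.7194
Friis cascade:
  F = 1.660 + (2.805 − 1)/51.29 + (1.390 − 1)/3311 = 1.695
NF = 10 log₁₀(1.695) = 2.29 dB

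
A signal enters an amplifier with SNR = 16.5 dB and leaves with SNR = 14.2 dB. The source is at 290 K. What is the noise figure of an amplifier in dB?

2.3 dB

NF (dB) = SNR_in(dB) − SNR_out(dB) when the source is at T₀
NF = 16.5 − 14.2 = 2.3 dB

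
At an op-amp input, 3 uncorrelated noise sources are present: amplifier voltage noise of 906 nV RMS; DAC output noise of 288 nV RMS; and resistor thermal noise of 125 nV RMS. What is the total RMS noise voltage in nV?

Uncorrelated sources add in power (mean-square): V_tot = √(ΣV_i²)
V_tot = √[(9.06×10⁻⁷)² + (2.88×10⁻⁷)² + (1.25×10⁻⁷)²] = 9.59×10⁻⁷ V = 959 nV

959 nV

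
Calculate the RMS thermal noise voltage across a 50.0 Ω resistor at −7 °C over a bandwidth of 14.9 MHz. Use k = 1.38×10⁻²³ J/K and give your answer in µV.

T = −7 °C + 273.15 = 266.15 K
V_n = √(4kTRB)
4kTRB = 4 × 1.38×10⁻²³ × 266.15 × 5.00×10¹ × 1.49×10⁷ = 1.09×10⁻¹¹ V²
V_n = √(1.09×10⁻¹¹) = 3.31×10⁻⁶ V = 3.31 µV

3.31 µV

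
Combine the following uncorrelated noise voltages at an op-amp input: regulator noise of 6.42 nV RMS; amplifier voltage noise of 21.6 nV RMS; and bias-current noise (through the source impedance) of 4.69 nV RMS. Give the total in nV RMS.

Uncorrelated sources add in power (mean-square): V_tot = √(ΣV_i²)
V_tot = √[(6.42×10⁻⁹)² + (2.16×10⁻⁸)² + (4.69×10⁻⁹)²] = 2.30×10⁻⁸ V = 23.0 nV

23.0 nV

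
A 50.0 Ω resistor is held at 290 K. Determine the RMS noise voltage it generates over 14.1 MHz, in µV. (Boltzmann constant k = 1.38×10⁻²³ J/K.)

V_n = √(4kTRB)
4kTRB = 4 × 1.38×10⁻²³ × 290 × 5.00×10¹ × 1.41×10⁷ = 1.13×10⁻¹¹ V²
V_n = √(1.13×10⁻¹¹) = 3.36×10⁻⁶ V = 3.36 µV

3.36 µV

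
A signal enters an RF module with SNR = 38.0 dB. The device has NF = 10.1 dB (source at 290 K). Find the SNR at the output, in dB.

By definition F = SNR_in/SNR_out, so in dB: SNR_out = SNR_in − NF
SNR_out = 38.0 − 10.1 = 27.9 dB

27.9 dB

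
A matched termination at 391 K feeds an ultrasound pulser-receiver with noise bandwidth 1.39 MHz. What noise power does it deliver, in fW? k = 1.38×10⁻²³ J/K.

P_n = kTB = 1.38×10⁻²³ × 391 × 1.39×10⁶ = 7.50×10⁻¹⁵ W = 7.50 fW

7.50 fW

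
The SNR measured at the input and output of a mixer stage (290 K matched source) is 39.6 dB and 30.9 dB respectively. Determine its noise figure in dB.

8.7 dB

NF (dB) = SNR_in(dB) − SNR_out(dB) when the source is at T₀
NF = 39.6 − 30.9 = 8.7 dB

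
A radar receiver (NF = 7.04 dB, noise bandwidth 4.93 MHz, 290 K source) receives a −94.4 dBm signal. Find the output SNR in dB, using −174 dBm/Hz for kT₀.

Noise floor: N = −174 + 10 log₁₀(B) + NF
10 log₁₀(4.93×10⁶) = 66.93 dB
N = −174 + 66.93 + 7.04 = −100.03 dBm
SNR = P_sig − N = −94.4 − (−100.03) = 5.63 dB → 5.6 dB

5.6 dB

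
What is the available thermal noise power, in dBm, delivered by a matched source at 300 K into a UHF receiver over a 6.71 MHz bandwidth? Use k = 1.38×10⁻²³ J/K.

−105.6 dBm

P_n = kTB = 1.38×10⁻²³ × 300 × 6.71×10⁶ = 2.78×10⁻¹⁴ W
In dBm: 10 log₁₀(2.78×10⁻¹⁴ / 10⁻³) = −105.6 dBm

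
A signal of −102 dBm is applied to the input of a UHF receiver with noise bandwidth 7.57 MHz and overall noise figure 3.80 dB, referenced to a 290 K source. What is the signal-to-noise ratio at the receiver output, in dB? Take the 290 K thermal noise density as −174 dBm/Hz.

−0.6 dB

Noise floor: N = −174 + 10 log₁₀(B) + NF
10 log₁₀(7.57×10⁶) = 68.79 dB
N = −174 + 68.79 + 3.80 = −101.41 dBm
SNR = P_sig − N = −102 − (−101.41) = −0.59 dB → −0.6 dB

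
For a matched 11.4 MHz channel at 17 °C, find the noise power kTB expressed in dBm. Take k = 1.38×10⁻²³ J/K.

T = 17 °C + 273.15 = 290.15 K
P_n = kTB = 1.38×10⁻²³ × 290.15 × 1.14×10⁷ = 4.56×10⁻¹⁴ W
In dBm: 10 log₁₀(4.56×10⁻¹⁴ / 10⁻³) = −103.4 dBm

−103.4 dBm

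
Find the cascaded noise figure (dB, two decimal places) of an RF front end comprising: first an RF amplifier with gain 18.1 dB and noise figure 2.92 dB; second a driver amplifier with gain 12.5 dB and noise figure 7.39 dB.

3.07 dB

Convert to linear (a loss of L dB is a gain of −L dB): F_i = 10^(NF_i/10), G_i = 10^(G_i,dB/10)
  Stage 1: F_1 = 10^(2.92/10) = 1.959, G_1 = 10^(18.1/10) = 64.57
  Stage 2: F_2 = 10^(7.39/10) = 5.483, G_2 = 10^(12.5/10) = 17.78
Friis cascade:
  F = 1.959 + (5.483 − 1)/64.57 = 2.028
NF = 10 log₁₀(2.028) = 3.07 dB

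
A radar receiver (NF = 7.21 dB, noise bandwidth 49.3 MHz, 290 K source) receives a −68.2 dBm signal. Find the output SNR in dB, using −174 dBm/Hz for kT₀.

Noise floor: N = −174 + 10 log₁₀(B) + NF
10 log₁₀(4.93×10⁷) = 76.93 dB
N = −174 + 76.93 + 7.21 = −89.86 dBm
SNR = P_sig − N = −68.2 − (−89.86) = 21.66 dB → 21.7 dB

21.7 dB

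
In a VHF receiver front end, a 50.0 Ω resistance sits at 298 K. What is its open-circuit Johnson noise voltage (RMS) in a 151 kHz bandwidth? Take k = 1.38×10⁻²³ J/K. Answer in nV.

352 nV

V_n = √(4kTRB)
4kTRB = 4 × 1.38×10⁻²³ × 298 × 5.00×10¹ × 1.51×10⁵ = 1.24×10⁻¹³ V²
V_n = √(1.24×10⁻¹³) = 3.52×10⁻⁷ V = 352 nV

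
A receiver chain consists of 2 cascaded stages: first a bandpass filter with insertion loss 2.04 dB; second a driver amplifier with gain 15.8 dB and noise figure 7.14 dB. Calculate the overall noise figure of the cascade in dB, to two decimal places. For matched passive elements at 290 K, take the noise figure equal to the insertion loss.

9.18 dB

Convert to linear (a loss of L dB is a gain of −L dB): F_i = 10^(NF_i/10), G_i = 10^(G_i,dB/10)
  Stage 1: F_1 = 10^(2.04/10) = 1.600, G_1 = 10^(−2.04/10) = 0.6252
  Stage 2: F_2 = 10^(7.14/10) = 5.176, G_2 = 10^(15.8/10) = 38.02
Friis cascade:
  F = 1.600 + (5.176 − 1)/0.6252 = 8.279
NF = 10 log₁₀(8.279) = 9.18 dB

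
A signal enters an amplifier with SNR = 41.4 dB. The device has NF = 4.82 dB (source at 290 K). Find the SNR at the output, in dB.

By definition F = SNR_in/SNR_out, so in dB: SNR_out = SNR_in − NF
SNR_out = 41.4 − 4.82 = 36.58 dB

36.58 dB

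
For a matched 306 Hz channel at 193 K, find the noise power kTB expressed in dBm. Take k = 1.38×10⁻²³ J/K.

−150.9 dBm

P_n = kTB = 1.38×10⁻²³ × 193 × 3.06×10² = 8.15×10⁻¹⁹ W
In dBm: 10 log₁₀(8.15×10⁻¹⁹ / 10⁻³) = −150.9 dBm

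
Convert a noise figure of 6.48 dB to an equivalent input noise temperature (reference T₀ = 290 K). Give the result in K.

999 K

F = 10^(6.48/10) = 4.44631
T_e = (F − 1)·T₀ = (4.44631 − 1) × 290 = 999 K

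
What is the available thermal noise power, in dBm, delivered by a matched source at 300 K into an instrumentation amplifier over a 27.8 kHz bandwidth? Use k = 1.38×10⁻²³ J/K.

−129.4 dBm

P_n = kTB = 1.38×10⁻²³ × 300 × 2.78×10⁴ = 1.15×10⁻¹⁶ W
In dBm: 10 log₁₀(1.15×10⁻¹⁶ / 10⁻³) = −129.4 dBm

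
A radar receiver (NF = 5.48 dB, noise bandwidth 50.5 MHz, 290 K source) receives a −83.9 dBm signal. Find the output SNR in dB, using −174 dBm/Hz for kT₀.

7.6 dB

Noise floor: N = −174 + 10 log₁₀(B) + NF
10 log₁₀(5.05×10⁷) = 77.03 dB
N = −174 + 77.03 + 5.48 = −91.49 dBm
SNR = P_sig − N = −83.9 − (−91.49) = 7.59 dB → 7.6 dB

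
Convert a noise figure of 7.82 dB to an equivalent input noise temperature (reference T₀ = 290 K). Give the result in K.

F = 10^(7.82/10) = 6.05341
T_e = (F − 1)·T₀ = (6.05341 − 1) × 290 = 1465 K

1465 K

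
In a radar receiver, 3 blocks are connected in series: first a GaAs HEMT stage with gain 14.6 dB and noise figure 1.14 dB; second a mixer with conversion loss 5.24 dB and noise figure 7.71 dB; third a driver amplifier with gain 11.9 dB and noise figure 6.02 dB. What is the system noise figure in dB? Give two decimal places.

2.60 dB

Convert to linear (a loss of L dB is a gain of −L dB): F_i = 10^(NF_i/10), G_i = 10^(G_i,dB/10)
  Stage 1: F_1 = 10^(1.14/10) = 1.300, G_1 = 10^(14.6/10) = 28.84
  Stage 2: F_2 = 10^(7.71/10) = 5.902, G_2 = 10^(−5.24/10) = 0.2992
  Stage 3: F_3 = 10^(6.02/10) = 3.999, G_3 = 10^(11.9/10) = 15.49
Friis cascade:
  F = 1.300 + (5.902 − 1)/28.84 + (3.999 − 1)/8.630 = 1.818
NF = 10 log₁₀(1.818) = 2.60 dB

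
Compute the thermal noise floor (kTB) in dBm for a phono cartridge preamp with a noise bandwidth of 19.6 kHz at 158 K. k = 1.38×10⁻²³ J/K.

−133.7 dBm

P_n = kTB = 1.38×10⁻²³ × 158 × 1.96×10⁴ = 4.27×10⁻¹⁷ W
In dBm: 10 log₁₀(4.27×10⁻¹⁷ / 10⁻³) = −133.7 dBm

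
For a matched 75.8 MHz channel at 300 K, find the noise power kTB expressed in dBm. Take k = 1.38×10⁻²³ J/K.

P_n = kTB = 1.38×10⁻²³ × 300 × 7.58×10⁷ = 3.14×10⁻¹³ W
In dBm: 10 log₁₀(3.14×10⁻¹³ / 10⁻³) = −95.0 dBm

−95.0 dBm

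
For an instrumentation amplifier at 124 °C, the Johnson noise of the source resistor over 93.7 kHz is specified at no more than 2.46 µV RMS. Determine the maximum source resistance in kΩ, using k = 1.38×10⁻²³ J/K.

2.95 kΩ

T = 124 °C + 273.15 = 397.15 K
Johnson–Nyquist: V_n = √(4kTRB) ⇒ R = V_n² / (4kTB)
4kTB = 4 × 1.38×10⁻²³ × 397.15 × 9.37×10⁴ = 2.05×10⁻¹⁵
R = (2.46×10⁻⁶)² / 2.05×10⁻¹⁵ = 2.95×10³ Ω = 2.95 kΩ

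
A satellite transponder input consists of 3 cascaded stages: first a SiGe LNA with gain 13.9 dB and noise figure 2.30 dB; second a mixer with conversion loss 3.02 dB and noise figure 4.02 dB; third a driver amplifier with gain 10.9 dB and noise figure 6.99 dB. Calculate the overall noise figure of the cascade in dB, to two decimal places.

Convert to linear (a loss of L dB is a gain of −L dB): F_i = 10^(NF_i/10), G_i = 10^(G_i,dB/10)
  Stage 1: F_1 = 10^(2.30/10) = 1.698, G_1 = 10^(13.9/10) = 24.55
  Stage 2: F_2 = 10^(4.02/10) = 2.523, G_2 = 10^(−3.02/10) = 0.4989
  Stage 3: F_3 = 10^(6.99/10) = 5.000, G_3 = 10^(10.9/10) = 12.30
Friis cascade:
  F = 1.698 + (2.523 − 1)/24.55 + (5.000 − 1)/12.25 = 2.087
NF = 10 log₁₀(2.087) = 3.20 dB

3.20 dB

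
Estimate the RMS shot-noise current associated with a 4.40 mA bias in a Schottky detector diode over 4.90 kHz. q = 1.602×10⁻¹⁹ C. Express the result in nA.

I_n = √(2qI·B)
2qI·B = 2 × 1.602×10⁻¹⁹ × 4.40×10⁻³ × 4.90×10³ = 6.91×10⁻¹⁸ A²
I_n = √(6.91×10⁻¹⁸) = 2.63×10⁻⁹ A = 2.63 nA

2.63 nA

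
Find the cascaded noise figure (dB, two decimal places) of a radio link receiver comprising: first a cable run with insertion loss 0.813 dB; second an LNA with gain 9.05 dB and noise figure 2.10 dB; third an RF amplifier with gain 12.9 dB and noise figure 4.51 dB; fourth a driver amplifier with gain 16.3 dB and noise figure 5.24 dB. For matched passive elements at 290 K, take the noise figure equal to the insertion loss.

Convert to linear (a loss of L dB is a gain of −L dB): F_i = 10^(NF_i/10), G_i = 10^(G_i,dB/10)
  Stage 1: F_1 = 10^(0.813/10) = 1.206, G_1 = 10^(−0.813/10) = 0.8293
  Stage 2: F_2 = 10^(2.10/10) = 1.622, G_2 = 10^(9.05/10) = 8.035
  Stage 3: F_3 = 10^(4.51/10) = 2.825, G_3 = 10^(12.9/10) = 19.50
  Stage 4: F_4 = 10^(5.24/10) = 3.342, G_4 = 10^(16.3/10) = 42.66
Friis cascade:
  F = 1.206 + (1.622 − 1)/0.8293 + (2.825 − 1)/6.663 + (3.342 − 1)/129.9 = 2.248
NF = 10 log₁₀(2.248) = 3.52 dB

3.52 dB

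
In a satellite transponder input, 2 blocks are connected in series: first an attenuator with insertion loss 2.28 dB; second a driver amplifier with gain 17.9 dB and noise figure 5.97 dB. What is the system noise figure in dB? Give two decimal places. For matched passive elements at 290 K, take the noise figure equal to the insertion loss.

Convert to linear (a loss of L dB is a gain of −L dB): F_i = 10^(NF_i/10), G_i = 10^(G_i,dB/10)
  Stage 1: F_1 = 10^(2.28/10) = 1.690, G_1 = 10^(−2.28/10) = 0.5916
  Stage 2: F_2 = 10^(5.97/10) = 3.954, G_2 = 10^(17.9/10) = 61.66
Friis cascade:
  F = 1.690 + (3.954 − 1)/0.5916 = 6.683
NF = 10 log₁₀(6.683) = 8.25 dB

8.25 dB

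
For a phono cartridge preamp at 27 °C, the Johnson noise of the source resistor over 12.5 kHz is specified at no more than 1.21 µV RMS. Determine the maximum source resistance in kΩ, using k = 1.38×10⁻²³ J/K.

7.07 kΩ

T = 27 °C + 273.15 = 300.15 K
Johnson–Nyquist: V_n = √(4kTRB) ⇒ R = V_n² / (4kTB)
4kTB = 4 × 1.38×10⁻²³ × 300.15 × 1.25×10⁴ = 2.07×10⁻¹⁶
R = (1.21×10⁻⁶)² / 2.07×10⁻¹⁶ = 7.07×10³ Ω = 7.07 kΩ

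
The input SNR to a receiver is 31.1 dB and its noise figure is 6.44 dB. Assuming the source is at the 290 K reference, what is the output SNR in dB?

24.66 dB

By definition F = SNR_in/SNR_out, so in dB: SNR_out = SNR_in − NF
SNR_out = 31.1 − 6.44 = 24.66 dB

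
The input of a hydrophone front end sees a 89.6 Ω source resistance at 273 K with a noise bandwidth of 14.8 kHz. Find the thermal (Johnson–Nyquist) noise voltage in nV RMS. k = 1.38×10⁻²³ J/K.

141 nV

V_n = √(4kTRB)
4kTRB = 4 × 1.38×10⁻²³ × 273 × 8.96×10¹ × 1.48×10⁴ = 2.00×10⁻¹⁴ V²
V_n = √(2.00×10⁻¹⁴) = 1.41×10⁻⁷ V = 141 nV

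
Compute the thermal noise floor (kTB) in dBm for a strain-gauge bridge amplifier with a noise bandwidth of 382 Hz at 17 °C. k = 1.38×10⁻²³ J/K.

−148.2 dBm

T = 17 °C + 273.15 = 290.15 K
P_n = kTB = 1.38×10⁻²³ × 290.15 × 3.82×10² = 1.53×10⁻¹⁸ W
In dBm: 10 log₁₀(1.53×10⁻¹⁸ / 10⁻³) = −148.2 dBm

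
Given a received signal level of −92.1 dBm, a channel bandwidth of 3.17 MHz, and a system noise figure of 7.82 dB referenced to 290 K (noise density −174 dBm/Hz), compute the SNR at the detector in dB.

Noise floor: N = −174 + 10 log₁₀(B) + NF
10 log₁₀(3.17×10⁶) = 65.01 dB
N = −174 + 65.01 + 7.82 = −101.17 dBm
SNR = P_sig − N = −92.1 − (−101.17) = 9.07 dB → 9.1 dB

9.1 dB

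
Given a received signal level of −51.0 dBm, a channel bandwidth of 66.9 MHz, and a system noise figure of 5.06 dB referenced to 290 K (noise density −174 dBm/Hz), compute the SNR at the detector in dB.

Noise floor: N = −174 + 10 log₁₀(B) + NF
10 log₁₀(6.69×10⁷) = 78.25 dB
N = −174 + 78.25 + 5.06 = −90.69 dBm
SNR = P_sig − N = −51.0 − (−90.69) = 39.69 dB → 39.7 dB

39.7 dB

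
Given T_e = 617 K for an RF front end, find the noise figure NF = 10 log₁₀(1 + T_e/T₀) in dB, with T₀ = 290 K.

F = 1 + T_e/T₀ = 1 + 617/290 = 3.12759
NF = 10 log₁₀(3.12759) = 4.95 dB

4.95 dB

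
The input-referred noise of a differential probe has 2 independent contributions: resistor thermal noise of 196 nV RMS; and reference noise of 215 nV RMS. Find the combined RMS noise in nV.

291 nV

Uncorrelated sources add in power (mean-square): V_tot = √(ΣV_i²)
V_tot = √[(1.96×10⁻⁷)² + (2.15×10⁻⁷)²] = 2.91×10⁻⁷ V = 291 nV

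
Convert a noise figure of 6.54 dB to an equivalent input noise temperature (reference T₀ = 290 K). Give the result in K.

F = 10^(6.54/10) = 4.50817
T_e = (F − 1)·T₀ = (4.50817 − 1) × 290 = 1017 K

1017 K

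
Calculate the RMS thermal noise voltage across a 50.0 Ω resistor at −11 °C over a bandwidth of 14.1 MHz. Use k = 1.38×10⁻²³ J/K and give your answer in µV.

T = −11 °C + 273.15 = 262.15 K
V_n = √(4kTRB)
4kTRB = 4 × 1.38×10⁻²³ × 262.15 × 5.00×10¹ × 1.41×10⁷ = 1.02×10⁻¹¹ V²
V_n = √(1.02×10⁻¹¹) = 3.19×10⁻⁶ V = 3.19 µV

3.19 µV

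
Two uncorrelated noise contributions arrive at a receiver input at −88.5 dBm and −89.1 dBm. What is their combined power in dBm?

−85.8 dBm

Convert to linear, add, convert back:
P₁ = 1.41×10⁻¹² W, P₂ = 1.23×10⁻¹² W
P_tot = 2.64×10⁻¹² W → 10 log₁₀(P_tot / 10⁻³) = −85.8 dBm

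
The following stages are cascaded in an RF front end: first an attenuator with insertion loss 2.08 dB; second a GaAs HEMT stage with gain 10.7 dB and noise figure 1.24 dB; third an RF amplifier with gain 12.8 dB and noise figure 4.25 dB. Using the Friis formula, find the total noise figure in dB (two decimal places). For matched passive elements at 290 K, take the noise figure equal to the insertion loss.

3.76 dB

Convert to linear (a loss of L dB is a gain of −L dB): F_i = 10^(NF_i/10), G_i = 10^(G_i,dB/10)
  Stage 1: F_1 = 10^(2.08/10) = 1.614, G_1 = 10^(−2.08/10) = 0.6194
  Stage 2: F_2 = 10^(1.24/10) = 1.330, G_2 = 10^(10.7/10) = 11.75
  Stage 3: F_3 = 10^(4.25/10) = 2.661, G_3 = 10^(12.8/10) = 19.05
Friis cascade:
  F = 1.614 + (1.330 − 1)/0.6194 + (2.661 − 1)/7.278 = 2.376
NF = 10 log₁₀(2.376) = 3.76 dB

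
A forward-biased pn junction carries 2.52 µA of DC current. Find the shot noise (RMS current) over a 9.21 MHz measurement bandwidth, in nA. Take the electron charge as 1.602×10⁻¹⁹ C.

2.73 nA

I_n = √(2qI·B)
2qI·B = 2 × 1.602×10⁻¹⁹ × 2.52×10⁻⁶ × 9.21×10⁶ = 7.44×10⁻¹⁸ A²
I_n = √(7.44×10⁻¹⁸) = 2.73×10⁻⁹ A = 2.73 nA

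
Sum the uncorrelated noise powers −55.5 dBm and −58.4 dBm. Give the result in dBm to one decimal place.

Convert to linear, add, convert back:
P₁ = 2.82×10⁻⁹ W, P₂ = 1.45×10⁻⁹ W
P_tot = 4.26×10⁻⁹ W → 10 log₁₀(P_tot / 10⁻³) = −53.7 dBm

−53.7 dBm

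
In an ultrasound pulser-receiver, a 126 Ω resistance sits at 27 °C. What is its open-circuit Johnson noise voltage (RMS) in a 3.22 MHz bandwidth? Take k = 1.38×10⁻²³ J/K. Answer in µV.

T = 27 °C + 273.15 = 300.15 K
V_n = √(4kTRB)
4kTRB = 4 × 1.38×10⁻²³ × 300.15 × 1.26×10² × 3.22×10⁶ = 6.72×10⁻¹² V²
V_n = √(6.72×10⁻¹²) = 2.59×10⁻⁶ V = 2.59 µV

2.59 µV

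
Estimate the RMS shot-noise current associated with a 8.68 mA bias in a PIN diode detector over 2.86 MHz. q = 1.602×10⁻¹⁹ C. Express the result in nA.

I_n = √(2qI·B)
2qI·B = 2 × 1.602×10⁻¹⁹ × 8.68×10⁻³ × 2.86×10⁶ = 7.95×10⁻¹⁵ A²
I_n = √(7.95×10⁻¹⁵) = 8.92×10⁻⁸ A = 89.2 nA

89.2 nA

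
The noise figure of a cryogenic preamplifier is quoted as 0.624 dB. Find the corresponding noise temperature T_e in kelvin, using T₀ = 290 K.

44.8 K

F = 10^(0.624/10) = 1.15452
T_e = (F − 1)·T₀ = (1.15452 − 1) × 290 = 44.8 K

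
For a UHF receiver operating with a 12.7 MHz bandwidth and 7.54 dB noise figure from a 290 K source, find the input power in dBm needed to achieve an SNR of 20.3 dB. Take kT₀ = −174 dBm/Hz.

Sensitivity = −174 + 10 log₁₀(B) + NF + SNR_min
= −174 + 71.04 + 7.54 + 20.3
= −75.12 dBm → −75.1 dBm

−75.1 dBm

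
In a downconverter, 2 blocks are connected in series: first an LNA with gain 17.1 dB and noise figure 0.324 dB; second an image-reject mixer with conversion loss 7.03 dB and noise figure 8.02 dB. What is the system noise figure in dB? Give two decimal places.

0.72 dB

Convert to linear (a loss of L dB is a gain of −L dB): F_i = 10^(NF_i/10), G_i = 10^(G_i,dB/10)
  Stage 1: F_1 = 10^(0.324/10) = 1.077, G_1 = 10^(17.1/10) = 51.29
  Stage 2: F_2 = 10^(8.02/10) = 6.339, G_2 = 10^(−7.03/10) = 0.1982
Friis cascade:
  F = 1.077 + (6.339 − 1)/51.29 = 1.182
NF = 10 log₁₀(1.182) = 0.72 dB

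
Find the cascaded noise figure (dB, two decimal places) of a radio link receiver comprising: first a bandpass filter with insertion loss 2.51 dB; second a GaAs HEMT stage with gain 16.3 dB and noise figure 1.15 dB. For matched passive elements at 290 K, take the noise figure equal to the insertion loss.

3.66 dB

Convert to linear (a loss of L dB is a gain of −L dB): F_i = 10^(NF_i/10), G_i = 10^(G_i,dB/10)
  Stage 1: F_1 = 10^(2.51/10) = 1.782, G_1 = 10^(−2.51/10) = 0.5610
  Stage 2: F_2 = 10^(1.15/10) = 1.303, G_2 = 10^(16.3/10) = 42.66
Friis cascade:
  F = 1.782 + (1.303 − 1)/0.5610 = 2.323
NF = 10 log₁₀(2.323) = 3.66 dB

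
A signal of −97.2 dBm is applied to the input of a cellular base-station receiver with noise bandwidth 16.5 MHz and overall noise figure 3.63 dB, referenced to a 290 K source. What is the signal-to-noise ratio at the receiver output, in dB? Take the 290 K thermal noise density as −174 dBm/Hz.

1.0 dB

Noise floor: N = −174 + 10 log₁₀(B) + NF
10 log₁₀(1.65×10⁷) = 72.17 dB
N = −174 + 72.17 + 3.63 = −98.20 dBm
SNR = P_sig − N = −97.2 − (−98.20) = 1.00 dB → 1.0 dB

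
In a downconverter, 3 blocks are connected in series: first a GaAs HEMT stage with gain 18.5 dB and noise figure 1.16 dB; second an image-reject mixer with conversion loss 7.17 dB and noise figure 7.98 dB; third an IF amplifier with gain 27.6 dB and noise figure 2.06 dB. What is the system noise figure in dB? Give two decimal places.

Convert to linear (a loss of L dB is a gain of −L dB): F_i = 10^(NF_i/10), G_i = 10^(G_i,dB/10)
  Stage 1: F_1 = 10^(1.16/10) = 1.306, G_1 = 10^(18.5/10) = 70.79
  Stage 2: F_2 = 10^(7.98/10) = 6.281, G_2 = 10^(−7.17/10) = 0.1919
  Stage 3: F_3 = 10^(2.06/10) = 1.607, G_3 = 10^(27.6/10) = 575.4
Friis cascade:
  F = 1.306 + (6.281 − 1)/70.79 + (1.607 − 1)/13.58 = 1.425
NF = 10 log₁₀(1.425) = 1.54 dB

1.54 dB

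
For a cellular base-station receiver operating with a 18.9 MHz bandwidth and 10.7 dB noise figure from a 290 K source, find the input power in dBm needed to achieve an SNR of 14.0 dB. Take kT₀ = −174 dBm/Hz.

Sensitivity = −174 + 10 log₁₀(B) + NF + SNR_min
= −174 + 72.76 + 10.7 + 14.0
= −76.54 dBm → −76.5 dBm

−76.5 dBm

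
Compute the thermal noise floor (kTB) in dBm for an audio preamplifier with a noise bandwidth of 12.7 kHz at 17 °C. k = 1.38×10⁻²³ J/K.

T = 17 °C + 273.15 = 290.15 K
P_n = kTB = 1.38×10⁻²³ × 290.15 × 1.27×10⁴ = 5.09×10⁻¹⁷ W
In dBm: 10 log₁₀(5.09×10⁻¹⁷ / 10⁻³) = −132.9 dBm

−132.9 dBm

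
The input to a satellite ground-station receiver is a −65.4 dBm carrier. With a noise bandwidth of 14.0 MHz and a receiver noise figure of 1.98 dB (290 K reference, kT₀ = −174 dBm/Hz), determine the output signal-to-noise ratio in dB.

35.2 dB

Noise floor: N = −174 + 10 log₁₀(B) + NF
10 log₁₀(1.40×10⁷) = 71.46 dB
N = −174 + 71.46 + 1.98 = −100.56 dBm
SNR = P_sig − N = −65.4 − (−100.56) = 35.16 dB → 35.2 dB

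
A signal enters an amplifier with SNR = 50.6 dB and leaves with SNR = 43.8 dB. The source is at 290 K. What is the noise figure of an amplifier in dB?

6.8 dB

NF (dB) = SNR_in(dB) − SNR_out(dB) when the source is at T₀
NF = 50.6 − 43.8 = 6.8 dB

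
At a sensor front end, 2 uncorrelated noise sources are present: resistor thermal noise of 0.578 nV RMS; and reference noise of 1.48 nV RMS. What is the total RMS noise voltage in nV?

Uncorrelated sources add in power (mean-square): V_tot = √(ΣV_i²)
V_tot = √[(5.78×10⁻¹⁰)² + (1.48×10⁻⁹)²] = 1.59×10⁻⁹ V = 1.59 nV

1.59 nV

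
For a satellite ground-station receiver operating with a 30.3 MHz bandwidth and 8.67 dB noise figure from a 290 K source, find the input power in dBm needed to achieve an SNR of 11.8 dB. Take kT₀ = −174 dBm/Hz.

Sensitivity = −174 + 10 log₁₀(B) + NF + SNR_min
= −174 + 74.81 + 8.67 + 11.8
= −78.72 dBm → −78.7 dBm

−78.7 dBm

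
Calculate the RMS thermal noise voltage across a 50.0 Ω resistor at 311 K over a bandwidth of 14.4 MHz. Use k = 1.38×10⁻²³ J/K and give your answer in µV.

3.52 µV

V_n = √(4kTRB)
4kTRB = 4 × 1.38×10⁻²³ × 311 × 5.00×10¹ × 1.44×10⁷ = 1.24×10⁻¹¹ V²
V_n = √(1.24×10⁻¹¹) = 3.52×10⁻⁶ V = 3.52 µV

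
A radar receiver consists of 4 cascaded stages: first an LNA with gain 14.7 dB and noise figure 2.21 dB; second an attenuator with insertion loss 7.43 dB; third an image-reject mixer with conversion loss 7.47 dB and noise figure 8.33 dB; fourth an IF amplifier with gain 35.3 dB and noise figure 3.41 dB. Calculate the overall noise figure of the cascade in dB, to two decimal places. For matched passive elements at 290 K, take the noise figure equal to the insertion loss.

Convert to linear (a loss of L dB is a gain of −L dB): F_i = 10^(NF_i/10), G_i = 10^(G_i,dB/10)
  Stage 1: F_1 = 10^(2.21/10) = 1.663, G_1 = 10^(14.7/10) = 29.51
  Stage 2: F_2 = 10^(7.43/10) = 5.534, G_2 = 10^(−7.43/10) = 0.1807
  Stage 3: F_3 = 10^(8.33/10) = 6.808, G_3 = 10^(−7.47/10) = 0.1791
  Stage 4: F_4 = 10^(3.41/10) = 2.193, G_4 = 10^(35.3/10) = 3388
Friis cascade:
  F = 1.663 + (5.534 − 1)/29.51 + (6.808 − 1)/5.333 + (2.193 − 1)/0.9550 = 4.155
NF = 10 log₁₀(4.155) = 6.19 dB

6.19 dB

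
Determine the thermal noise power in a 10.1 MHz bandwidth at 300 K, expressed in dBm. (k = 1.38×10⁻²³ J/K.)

−103.8 dBm

P_n = kTB = 1.38×10⁻²³ × 300 × 1.01×10⁷ = 4.18×10⁻¹⁴ W
In dBm: 10 log₁₀(4.18×10⁻¹⁴ / 10⁻³) = −103.8 dBm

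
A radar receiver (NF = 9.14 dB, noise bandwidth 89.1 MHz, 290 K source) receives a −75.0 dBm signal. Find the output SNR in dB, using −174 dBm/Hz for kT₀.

10.4 dB

Noise floor: N = −174 + 10 log₁₀(B) + NF
10 log₁₀(8.91×10⁷) = 79.5 dB
N = −174 + 79.5 + 9.14 = −85.36 dBm
SNR = P_sig − N = −75.0 − (−85.36) = 10.36 dB → 10.4 dB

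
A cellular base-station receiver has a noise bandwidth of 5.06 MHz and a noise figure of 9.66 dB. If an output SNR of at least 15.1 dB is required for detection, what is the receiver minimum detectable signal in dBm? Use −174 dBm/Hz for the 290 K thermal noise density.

−82.2 dBm

Sensitivity = −174 + 10 log₁₀(B) + NF + SNR_min
= −174 + 67.04 + 9.66 + 15.1
= −82.20 dBm → −82.2 dBm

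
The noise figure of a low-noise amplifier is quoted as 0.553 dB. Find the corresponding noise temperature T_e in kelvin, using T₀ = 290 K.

F = 10^(0.553/10) = 1.1358
T_e = (F − 1)·T₀ = (1.1358 − 1) × 290 = 39.4 K

39.4 K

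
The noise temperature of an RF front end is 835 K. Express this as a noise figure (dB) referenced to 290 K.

5.89 dB

F = 1 + T_e/T₀ = 1 + 835/290 = 3.87931
NF = 10 log₁₀(3.87931) = 5.89 dB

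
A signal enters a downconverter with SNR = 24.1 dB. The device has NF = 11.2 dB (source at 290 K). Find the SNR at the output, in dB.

By definition F = SNR_in/SNR_out, so in dB: SNR_out = SNR_in − NF
SNR_out = 24.1 − 11.2 = 12.9 dB

12.9 dB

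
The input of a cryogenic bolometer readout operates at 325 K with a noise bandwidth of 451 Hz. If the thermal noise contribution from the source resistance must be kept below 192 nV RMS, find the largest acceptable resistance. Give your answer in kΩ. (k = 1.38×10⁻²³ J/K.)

Johnson–Nyquist: V_n = √(4kTRB) ⇒ R = V_n² / (4kTB)
4kTB = 4 × 1.38×10⁻²³ × 325 × 4.51×10² = 8.09×10⁻¹⁸
R = (1.92×10⁻⁷)² / 8.09×10⁻¹⁸ = 4.56×10³ Ω = 4.56 kΩ

4.56 kΩ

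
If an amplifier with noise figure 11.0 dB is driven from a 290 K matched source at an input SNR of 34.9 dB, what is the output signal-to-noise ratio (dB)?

By definition F = SNR_in/SNR_out, so in dB: SNR_out = SNR_in − NF
SNR_out = 34.9 − 11.0 = 23.9 dB

23.9 dB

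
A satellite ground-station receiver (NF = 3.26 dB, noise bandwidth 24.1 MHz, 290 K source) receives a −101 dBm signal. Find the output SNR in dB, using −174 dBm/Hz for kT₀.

Noise floor: N = −174 + 10 log₁₀(B) + NF
10 log₁₀(2.41×10⁷) = 73.82 dB
N = −174 + 73.82 + 3.26 = −96.92 dBm
SNR = P_sig − N = −101 − (−96.92) = −4.08 dB → −4.1 dB

−4.1 dB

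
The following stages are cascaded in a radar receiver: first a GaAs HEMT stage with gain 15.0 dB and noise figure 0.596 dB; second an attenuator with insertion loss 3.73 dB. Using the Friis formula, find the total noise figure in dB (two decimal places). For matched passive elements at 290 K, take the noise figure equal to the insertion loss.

0.76 dB

Convert to linear (a loss of L dB is a gain of −L dB): F_i = 10^(NF_i/10), G_i = 10^(G_i,dB/10)
  Stage 1: F_1 = 10^(0.596/10) = 1.147, G_1 = 10^(15.0/10) = 31.62
  Stage 2: F_2 = 10^(3.73/10) = 2.360, G_2 = 10^(−3.73/10) = 0.4236
Friis cascade:
  F = 1.147 + (2.360 − 1)/31.62 = 1.190
NF = 10 log₁₀(1.190) = 0.76 dB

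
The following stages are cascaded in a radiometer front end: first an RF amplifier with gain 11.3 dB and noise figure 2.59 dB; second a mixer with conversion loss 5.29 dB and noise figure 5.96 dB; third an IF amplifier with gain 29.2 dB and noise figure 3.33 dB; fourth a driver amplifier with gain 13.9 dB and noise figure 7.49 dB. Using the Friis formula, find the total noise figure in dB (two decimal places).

Convert to linear (a loss of L dB is a gain of −L dB): F_i = 10^(NF_i/10), G_i = 10^(G_i,dB/10)
  Stage 1: F_1 = 10^(2.59/10) = 1.816, G_1 = 10^(11.3/10) = 13.49
  Stage 2: F_2 = 10^(5.96/10) = 3.945, G_2 = 10^(−5.29/10) = 0.2958
  Stage 3: F_3 = 10^(3.33/10) = 2.153, G_3 = 10^(29.2/10) = 831.8
  Stage 4: F_4 = 10^(7.49/10) = 5.610, G_4 = 10^(13.9/10) = 24.55
Friis cascade:
  F = 1.816 + (3.945 − 1)/13.49 + (2.153 − 1)/3.990 + (5.610 − 1)/3319 = 2.324
NF = 10 log₁₀(2.324) = 3.66 dB

3.66 dB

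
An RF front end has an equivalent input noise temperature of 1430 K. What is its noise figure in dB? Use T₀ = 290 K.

7.73 dB

F = 1 + T_e/T₀ = 1 + 1430/290 = 5.93103
NF = 10 log₁₀(5.93103) = 7.73 dB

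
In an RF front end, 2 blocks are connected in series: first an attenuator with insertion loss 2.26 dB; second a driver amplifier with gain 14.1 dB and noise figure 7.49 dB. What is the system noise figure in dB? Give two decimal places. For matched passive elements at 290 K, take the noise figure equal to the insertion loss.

Convert to linear (a loss of L dB is a gain of −L dB): F_i = 10^(NF_i/10), G_i = 10^(G_i,dB/10)
  Stage 1: F_1 = 10^(2.26/10) = 1.683, G_1 = 10^(−2.26/10) = 0.5943
  Stage 2: F_2 = 10^(7.49/10) = 5.610, G_2 = 10^(14.1/10) = 25.70
Friis cascade:
  F = 1.683 + (5.610 − 1)/0.5943 = 9.441
NF = 10 log₁₀(9.441) = 9.75 dB

9.75 dB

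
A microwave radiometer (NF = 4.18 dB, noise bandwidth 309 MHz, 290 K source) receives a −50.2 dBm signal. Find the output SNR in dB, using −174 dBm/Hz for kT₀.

34.7 dB

Noise floor: N = −174 + 10 log₁₀(B) + NF
10 log₁₀(3.09×10⁸) = 84.9 dB
N = −174 + 84.9 + 4.18 = −84.92 dBm
SNR = P_sig − N = −50.2 − (−84.92) = 34.72 dB → 34.7 dB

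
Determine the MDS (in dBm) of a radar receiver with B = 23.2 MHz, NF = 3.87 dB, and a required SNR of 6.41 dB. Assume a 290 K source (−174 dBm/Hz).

Sensitivity = −174 + 10 log₁₀(B) + NF + SNR_min
= −174 + 73.65 + 3.87 + 6.41
= −90.07 dBm → −90.1 dBm

−90.1 dBm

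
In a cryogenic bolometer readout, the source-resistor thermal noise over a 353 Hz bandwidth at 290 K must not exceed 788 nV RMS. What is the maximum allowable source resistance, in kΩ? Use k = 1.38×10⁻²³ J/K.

Johnson–Nyquist: V_n = √(4kTRB) ⇒ R = V_n² / (4kTB)
4kTB = 4 × 1.38×10⁻²³ × 290 × 3.53×10² = 5.65×10⁻¹⁸
R = (7.88×10⁻⁷)² / 5.65×10⁻¹⁸ = 1.10×10⁵ Ω = 110 kΩ

110 kΩ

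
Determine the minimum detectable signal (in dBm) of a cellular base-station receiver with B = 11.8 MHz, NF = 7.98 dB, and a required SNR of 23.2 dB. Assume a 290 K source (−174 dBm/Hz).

Sensitivity = −174 + 10 log₁₀(B) + NF + SNR_min
= −174 + 70.72 + 7.98 + 23.2
= −72.10 dBm → −72.1 dBm

−72.1 dBm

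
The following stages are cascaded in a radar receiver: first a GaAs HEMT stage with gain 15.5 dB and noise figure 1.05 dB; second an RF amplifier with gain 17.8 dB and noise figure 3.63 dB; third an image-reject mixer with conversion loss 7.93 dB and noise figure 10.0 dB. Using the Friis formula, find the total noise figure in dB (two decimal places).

1.19 dB

Convert to linear (a loss of L dB is a gain of −L dB): F_i = 10^(NF_i/10), G_i = 10^(G_i,dB/10)
  Stage 1: F_1 = 10^(1.05/10) = 1.274, G_1 = 10^(15.5/10) = 35.48
  Stage 2: F_2 = 10^(3.63/10) = 2.307, G_2 = 10^(17.8/10) = 60.26
  Stage 3: F_3 = 10^(10.0/10) = 10.00, G_3 = 10^(−7.93/10) = 0.1611
Friis cascade:
  F = 1.274 + (2.307 − 1)/35.48 + (10.00 − 1)/2138 = 1.315
NF = 10 log₁₀(1.315) = 1.19 dB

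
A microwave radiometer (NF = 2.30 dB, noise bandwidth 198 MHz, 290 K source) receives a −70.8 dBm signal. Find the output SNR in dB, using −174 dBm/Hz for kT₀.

Noise floor: N = −174 + 10 log₁₀(B) + NF
10 log₁₀(1.98×10⁸) = 82.97 dB
N = −174 + 82.97 + 2.30 = −88.73 dBm
SNR = P_sig − N = −70.8 − (−88.73) = 17.93 dB → 17.9 dB

17.9 dB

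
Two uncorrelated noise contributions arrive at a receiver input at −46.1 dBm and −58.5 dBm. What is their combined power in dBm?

Convert to linear, add, convert back:
P₁ = 2.45×10⁻⁸ W, P₂ = 1.41×10⁻⁹ W
P_tot = 2.60×10⁻⁸ W → 10 log₁₀(P_tot / 10⁻³) = −45.9 dBm

−45.9 dBm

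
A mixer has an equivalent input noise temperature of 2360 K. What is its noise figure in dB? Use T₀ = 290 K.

9.61 dB

F = 1 + T_e/T₀ = 1 + 2360/290 = 9.13793
NF = 10 log₁₀(9.13793) = 9.61 dB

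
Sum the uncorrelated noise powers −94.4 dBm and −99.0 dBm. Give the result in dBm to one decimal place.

Convert to linear, add, convert back:
P₁ = 3.63×10⁻¹³ W, P₂ = 1.26×10⁻¹³ W
P_tot = 4.89×10⁻¹³ W → 10 log₁₀(P_tot / 10⁻³) = −93.1 dBm

−93.1 dBm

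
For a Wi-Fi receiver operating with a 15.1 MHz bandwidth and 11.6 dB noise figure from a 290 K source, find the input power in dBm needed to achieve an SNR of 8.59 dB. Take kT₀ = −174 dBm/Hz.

−82.0 dBm

Sensitivity = −174 + 10 log₁₀(B) + NF + SNR_min
= −174 + 71.79 + 11.6 + 8.59
= −82.02 dBm → −82.0 dBm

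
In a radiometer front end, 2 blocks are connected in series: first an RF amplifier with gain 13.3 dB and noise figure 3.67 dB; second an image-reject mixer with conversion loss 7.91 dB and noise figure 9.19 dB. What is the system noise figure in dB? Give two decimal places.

4.26 dB

Convert to linear (a loss of L dB is a gain of −L dB): F_i = 10^(NF_i/10), G_i = 10^(G_i,dB/10)
  Stage 1: F_1 = 10^(3.67/10) = 2.328, G_1 = 10^(13.3/10) = 21.38
  Stage 2: F_2 = 10^(9.19/10) = 8.299, G_2 = 10^(−7.91/10) = 0.1618
Friis cascade:
  F = 2.328 + (8.299 − 1)/21.38 = 2.669
NF = 10 log₁₀(2.669) = 4.26 dB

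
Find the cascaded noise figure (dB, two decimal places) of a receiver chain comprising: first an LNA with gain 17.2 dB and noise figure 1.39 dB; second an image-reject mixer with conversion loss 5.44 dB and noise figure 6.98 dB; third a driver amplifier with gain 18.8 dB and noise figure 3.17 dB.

Convert to linear (a loss of L dB is a gain of −L dB): F_i = 10^(NF_i/10), G_i = 10^(G_i,dB/10)
  Stage 1: F_1 = 10^(1.39/10) = 1.377, G_1 = 10^(17.2/10) = 52.48
  Stage 2: F_2 = 10^(6.98/10) = 4.989, G_2 = 10^(−5.44/10) = 0.2858
  Stage 3: F_3 = 10^(3.17/10) = 2.075, G_3 = 10^(18.8/10) = 75.86
Friis cascade:
  F = 1.377 + (4.989 − 1)/52.48 + (2.075 − 1)/15.00 = 1.525
NF = 10 log₁₀(1.525) = 1.83 dB

1.83 dB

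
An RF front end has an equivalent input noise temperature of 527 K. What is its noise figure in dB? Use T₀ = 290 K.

F = 1 + T_e/T₀ = 1 + 527/290 = 2.81724
NF = 10 log₁₀(2.81724) = 4.50 dB

4.50 dB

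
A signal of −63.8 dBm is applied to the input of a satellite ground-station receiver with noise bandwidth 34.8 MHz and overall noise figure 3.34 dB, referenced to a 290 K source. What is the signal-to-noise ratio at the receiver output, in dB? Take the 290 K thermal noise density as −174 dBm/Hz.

31.4 dB

Noise floor: N = −174 + 10 log₁₀(B) + NF
10 log₁₀(3.48×10⁷) = 75.42 dB
N = −174 + 75.42 + 3.34 = −95.24 dBm
SNR = P_sig − N = −63.8 − (−95.24) = 31.44 dB → 31.4 dB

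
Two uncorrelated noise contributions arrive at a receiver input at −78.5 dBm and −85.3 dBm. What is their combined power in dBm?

−77.7 dBm

Convert to linear, add, convert back:
P₁ = 1.41×10⁻¹¹ W, P₂ = 2.95×10⁻¹² W
P_tot = 1.71×10⁻¹¹ W → 10 log₁₀(P_tot / 10⁻³) = −77.7 dBm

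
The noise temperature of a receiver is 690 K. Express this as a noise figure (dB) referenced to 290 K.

F = 1 + T_e/T₀ = 1 + 690/290 = 3.37931
NF = 10 log₁₀(3.37931) = 5.29 dB

5.29 dB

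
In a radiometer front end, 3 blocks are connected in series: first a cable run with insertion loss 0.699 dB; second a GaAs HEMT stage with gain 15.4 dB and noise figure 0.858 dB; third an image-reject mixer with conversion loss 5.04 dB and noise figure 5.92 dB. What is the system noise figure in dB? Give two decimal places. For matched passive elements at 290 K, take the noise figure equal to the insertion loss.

Convert to linear (a loss of L dB is a gain of −L dB): F_i = 10^(NF_i/10), G_i = 10^(G_i,dB/10)
  Stage 1: F_1 = 10^(0.699/10) = 1.175, G_1 = 10^(−0.699/10) = 0.8513
  Stage 2: F_2 = 10^(0.858/10) = 1.218, G_2 = 10^(15.4/10) = 34.67
  Stage 3: F_3 = 10^(5.92/10) = 3.908, G_3 = 10^(−5.04/10) = 0.3133
Friis cascade:
  F = 1.175 + (1.218 − 1)/0.8513 + (3.908 − 1)/29.52 = 1.530
NF = 10 log₁₀(1.530) = 1.85 dB

1.85 dB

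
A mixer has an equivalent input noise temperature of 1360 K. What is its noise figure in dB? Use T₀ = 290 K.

7.55 dB

F = 1 + T_e/T₀ = 1 + 1360/290 = 5.68966
NF = 10 log₁₀(5.68966) = 7.55 dB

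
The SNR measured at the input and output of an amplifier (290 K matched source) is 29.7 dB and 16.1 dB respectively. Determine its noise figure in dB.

13.6 dB

NF (dB) = SNR_in(dB) − SNR_out(dB) when the source is at T₀
NF = 29.7 − 16.1 = 13.6 dB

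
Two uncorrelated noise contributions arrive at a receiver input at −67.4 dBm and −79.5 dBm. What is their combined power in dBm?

−67.1 dBm

Convert to linear, add, convert back:
P₁ = 1.82×10⁻¹⁰ W, P₂ = 1.12×10⁻¹¹ W
P_tot = 1.93×10⁻¹⁰ W → 10 log₁₀(P_tot / 10⁻³) = −67.1 dBm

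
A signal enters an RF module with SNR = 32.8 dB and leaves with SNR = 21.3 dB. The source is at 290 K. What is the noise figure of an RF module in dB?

NF (dB) = SNR_in(dB) − SNR_out(dB) when the source is at T₀
NF = 32.8 − 21.3 = 11.5 dB

11.5 dB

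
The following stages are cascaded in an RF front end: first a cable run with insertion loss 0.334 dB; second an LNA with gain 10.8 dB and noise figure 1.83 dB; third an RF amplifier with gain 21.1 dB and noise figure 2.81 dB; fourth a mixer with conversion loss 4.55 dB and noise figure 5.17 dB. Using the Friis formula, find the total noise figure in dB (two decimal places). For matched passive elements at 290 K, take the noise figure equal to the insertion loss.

Convert to linear (a loss of L dB is a gain of −L dB): F_i = 10^(NF_i/10), G_i = 10^(G_i,dB/10)
  Stage 1: F_1 = 10^(0.334/10) = 1.080, G_1 = 10^(−0.334/10) = 0.9260
  Stage 2: F_2 = 10^(1.83/10) = 1.524, G_2 = 10^(10.8/10) = 12.02
  Stage 3: F_3 = 10^(2.81/10) = 1.910, G_3 = 10^(21.1/10) = 128.8
  Stage 4: F_4 = 10^(5.17/10) = 3.289, G_4 = 10^(−4.55/10) = 0.3508
Friis cascade:
  F = 1.080 + (1.524 − 1)/0.9260 + (1.910 − 1)/11.13 + (3.289 − 1)/1434 = 1.729
NF = 10 log₁₀(1.729) = 2.38 dB

2.38 dB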